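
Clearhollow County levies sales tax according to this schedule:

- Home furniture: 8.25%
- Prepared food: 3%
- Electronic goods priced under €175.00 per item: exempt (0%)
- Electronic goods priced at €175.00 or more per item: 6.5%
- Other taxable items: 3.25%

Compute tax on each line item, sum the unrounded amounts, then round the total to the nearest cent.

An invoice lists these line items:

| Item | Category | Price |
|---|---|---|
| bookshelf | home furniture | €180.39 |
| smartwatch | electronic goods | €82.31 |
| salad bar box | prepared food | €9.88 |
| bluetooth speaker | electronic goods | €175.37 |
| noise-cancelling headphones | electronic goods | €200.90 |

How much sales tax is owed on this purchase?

Bookshelf €180.39: home furniture → 8.25% → €14.882175
Smartwatch €82.31: electronic goods, under €175.00 → 0% → €0.00
Salad bar box €9.88: prepared food → 3% → €0.2964
Bluetooth speaker €175.37: electronic goods, €175.00 or more → 6.5% → €11.39905
Noise-cancelling headphones €200.90: electronic goods, €175.00 or more → 6.5% → €13.0585
Unrounded tax sum = €39.636125 → €39.64

€39.64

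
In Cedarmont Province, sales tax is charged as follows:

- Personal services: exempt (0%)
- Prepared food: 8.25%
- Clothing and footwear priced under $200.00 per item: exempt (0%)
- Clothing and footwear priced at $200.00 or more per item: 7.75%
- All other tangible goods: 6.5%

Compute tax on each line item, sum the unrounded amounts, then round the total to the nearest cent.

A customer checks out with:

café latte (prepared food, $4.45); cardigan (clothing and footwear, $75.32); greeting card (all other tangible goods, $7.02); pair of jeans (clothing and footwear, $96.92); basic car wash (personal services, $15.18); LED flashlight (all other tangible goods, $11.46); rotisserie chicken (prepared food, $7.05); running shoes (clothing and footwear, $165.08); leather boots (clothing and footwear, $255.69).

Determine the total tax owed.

$21.97

Café latte $4.45: prepared food → 8.25% → $0.367125
Cardigan $75.32: clothing and footwear, under $200.00 → 0% → $0.00
Greeting card $7.02: all other tangible goods → 6.5% → $0.4563
Pair of jeans $96.92: clothing and footwear, under $200.00 → 0% → $0.00
Basic car wash $15.18: personal services → 0% → $0.00
LED flashlight $11.46: all other tangible goods → 6.5% → $0.7449
Rotisserie chicken $7.05: prepared food → 8.25% → $0.581625
Running shoes $165.08: clothing and footwear, under $200.00 → 0% → $0.00
Leather boots $255.69: clothing and footwear, $200.00 or more → 7.75% → $19.815975
Unrounded tax sum = $21.965925 → $21.97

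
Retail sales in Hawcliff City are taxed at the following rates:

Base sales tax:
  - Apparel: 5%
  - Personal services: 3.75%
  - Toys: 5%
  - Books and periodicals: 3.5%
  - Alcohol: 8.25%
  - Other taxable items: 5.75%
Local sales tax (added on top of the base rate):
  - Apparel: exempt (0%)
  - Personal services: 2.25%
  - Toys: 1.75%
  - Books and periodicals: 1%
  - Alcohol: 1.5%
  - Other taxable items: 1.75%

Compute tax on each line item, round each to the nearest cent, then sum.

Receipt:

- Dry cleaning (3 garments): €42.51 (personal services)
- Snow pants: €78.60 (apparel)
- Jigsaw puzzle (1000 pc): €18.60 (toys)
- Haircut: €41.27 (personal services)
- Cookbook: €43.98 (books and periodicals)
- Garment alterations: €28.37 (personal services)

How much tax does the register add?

Dry cleaning (3 garments) €42.51: personal services → 3.75% + 2.25% local = 6% → €2.55
Snow pants €78.60: apparel → 5% + 0% local = 5% → €3.93
Jigsaw puzzle (1000 pc) €18.60: toys → 5% + 1.75% local = 6.75% → €1.26
Haircut €41.27: personal services → 3.75% + 2.25% local = 6% → €2.48
Cookbook €43.98: books and periodicals → 3.5% + 1% local = 4.5% → €1.98
Garment alterations €28.37: personal services → 3.75% + 2.25% local = 6% → €1.70
Total tax = €2.55 + €3.93 + €1.26 + €2.48 + €1.98 + €1.70 = €13.90

€13.90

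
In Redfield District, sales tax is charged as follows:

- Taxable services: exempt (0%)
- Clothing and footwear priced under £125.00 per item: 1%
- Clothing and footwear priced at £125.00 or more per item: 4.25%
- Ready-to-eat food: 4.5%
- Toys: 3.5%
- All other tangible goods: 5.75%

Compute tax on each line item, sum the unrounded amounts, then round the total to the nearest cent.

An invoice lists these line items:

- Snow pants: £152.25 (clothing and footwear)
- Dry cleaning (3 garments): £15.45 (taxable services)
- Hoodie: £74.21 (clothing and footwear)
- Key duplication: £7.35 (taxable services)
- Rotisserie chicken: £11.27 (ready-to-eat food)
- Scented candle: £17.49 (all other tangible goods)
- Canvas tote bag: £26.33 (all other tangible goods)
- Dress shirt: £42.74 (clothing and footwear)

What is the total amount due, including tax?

Snow pants £152.25: clothing and footwear, £125.00 or more → 4.25% → £6.470625
Dry cleaning (3 garments) £15.45: taxable services → 0% → £0.00
Hoodie £74.21: clothing and footwear, under £125.00 → 1% → £0.7421
Key duplication £7.35: taxable services → 0% → £0.00
Rotisserie chicken £11.27: ready-to-eat food → 4.5% → £0.50715
Scented candle £17.49: all other tangible goods → 5.75% → £1.005675
Canvas tote bag £26.33: all other tangible goods → 5.75% → £1.513975
Dress shirt £42.74: clothing and footwear, under £125.00 → 1% → £0.4274
Subtotal = £347.09; unrounded tax = £10.666925 → £10.67; total due = £357.76

£357.76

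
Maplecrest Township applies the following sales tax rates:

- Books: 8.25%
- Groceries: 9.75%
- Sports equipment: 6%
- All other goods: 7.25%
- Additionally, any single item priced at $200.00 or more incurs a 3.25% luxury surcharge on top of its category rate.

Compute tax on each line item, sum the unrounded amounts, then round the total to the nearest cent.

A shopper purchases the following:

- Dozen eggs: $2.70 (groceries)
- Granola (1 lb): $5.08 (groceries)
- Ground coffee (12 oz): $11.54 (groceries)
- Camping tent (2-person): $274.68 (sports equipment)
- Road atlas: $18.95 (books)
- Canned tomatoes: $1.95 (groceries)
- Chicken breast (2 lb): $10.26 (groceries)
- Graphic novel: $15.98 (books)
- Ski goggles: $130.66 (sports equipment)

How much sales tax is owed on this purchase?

$39.20

Dozen eggs $2.70: groceries → 9.75% → $0.26325
Granola (1 lb) $5.08: groceries → 9.75% → $0.4953
Ground coffee (12 oz) $11.54: groceries → 9.75% → $1.12515
Camping tent (2-person) $274.68: sports equipment → 6% + 3.25% surcharge = 9.25% → $25.4079
Road atlas $18.95: books → 8.25% → $1.563375
Canned tomatoes $1.95: groceries → 9.75% → $0.190125
Chicken breast (2 lb) $10.26: groceries → 9.75% → $1.00035
Graphic novel $15.98: books → 8.25% → $1.31835
Ski goggles $130.66: sports equipment → 6% → $7.8396
Unrounded tax sum = $39.2034 → $39.20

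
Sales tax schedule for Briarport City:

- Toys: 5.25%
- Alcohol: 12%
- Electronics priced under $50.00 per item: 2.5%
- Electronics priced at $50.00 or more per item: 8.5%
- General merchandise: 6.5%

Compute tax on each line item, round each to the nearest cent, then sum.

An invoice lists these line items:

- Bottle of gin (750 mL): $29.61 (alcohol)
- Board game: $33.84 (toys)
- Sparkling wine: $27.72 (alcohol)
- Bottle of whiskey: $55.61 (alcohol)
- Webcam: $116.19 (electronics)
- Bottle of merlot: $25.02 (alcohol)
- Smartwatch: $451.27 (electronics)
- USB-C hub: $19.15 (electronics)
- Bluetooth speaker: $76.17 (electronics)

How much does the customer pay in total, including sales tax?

Bottle of gin (750 mL) $29.61: alcohol → 12% → $3.55
Board game $33.84: toys → 5.25% → $1.78
Sparkling wine $27.72: alcohol → 12% → $3.33
Bottle of whiskey $55.61: alcohol → 12% → $6.67
Webcam $116.19: electronics, $50.00 or more → 8.5% → $9.88
Bottle of merlot $25.02: alcohol → 12% → $3.00
Smartwatch $451.27: electronics, $50.00 or more → 8.5% → $38.36
USB-C hub $19.15: electronics, under $50.00 → 2.5% → $0.48
Bluetooth speaker $76.17: electronics, $50.00 or more → 8.5% → $6.47
Subtotal = $834.58; tax = $73.52; total due = $908.10

$908.10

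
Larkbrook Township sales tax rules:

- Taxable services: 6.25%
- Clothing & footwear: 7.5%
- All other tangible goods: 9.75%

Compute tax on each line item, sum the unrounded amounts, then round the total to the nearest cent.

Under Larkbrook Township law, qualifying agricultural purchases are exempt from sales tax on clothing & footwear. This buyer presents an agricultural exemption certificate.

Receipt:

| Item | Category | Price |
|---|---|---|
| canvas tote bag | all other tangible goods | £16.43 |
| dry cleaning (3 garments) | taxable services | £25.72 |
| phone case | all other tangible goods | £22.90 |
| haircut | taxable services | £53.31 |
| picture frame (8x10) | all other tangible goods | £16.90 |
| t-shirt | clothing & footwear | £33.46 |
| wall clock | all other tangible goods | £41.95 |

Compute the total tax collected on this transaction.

Canvas tote bag £16.43: all other tangible goods → 9.75% → £1.601925
Dry cleaning (3 garments) £25.72: taxable services → 6.25% → £1.6075
Phone case £22.90: all other tangible goods → 9.75% → £2.23275
Haircut £53.31: taxable services → 6.25% → £3.331875
Picture frame (8x10) £16.90: all other tangible goods → 9.75% → £1.64775
T-shirt £33.46: clothing & footwear, buyer-exempt → 0% → £0.00
Wall clock £41.95: all other tangible goods → 9.75% → £4.090125
Unrounded tax sum = £14.511925 → £14.51

£14.51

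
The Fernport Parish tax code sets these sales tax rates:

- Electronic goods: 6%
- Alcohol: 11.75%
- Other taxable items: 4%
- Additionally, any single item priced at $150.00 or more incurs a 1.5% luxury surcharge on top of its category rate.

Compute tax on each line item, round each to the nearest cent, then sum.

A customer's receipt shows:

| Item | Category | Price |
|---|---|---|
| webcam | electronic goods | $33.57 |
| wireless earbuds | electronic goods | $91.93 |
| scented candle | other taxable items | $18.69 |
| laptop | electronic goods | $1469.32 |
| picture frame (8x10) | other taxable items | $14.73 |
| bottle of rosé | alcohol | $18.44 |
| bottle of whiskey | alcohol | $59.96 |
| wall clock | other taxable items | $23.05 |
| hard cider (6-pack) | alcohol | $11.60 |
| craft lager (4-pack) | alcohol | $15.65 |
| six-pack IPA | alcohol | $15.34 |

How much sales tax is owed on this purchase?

Webcam $33.57: electronic goods → 6% → $2.01
Wireless earbuds $91.93: electronic goods → 6% → $5.52
Scented candle $18.69: other taxable items → 4% → $0.75
Laptop $1469.32: electronic goods → 6% + 1.5% surcharge = 7.5% → $110.20
Picture frame (8x10) $14.73: other taxable items → 4% → $0.59
Bottle of rosé $18.44: alcohol → 11.75% → $2.17
Bottle of whiskey $59.96: alcohol → 11.75% → $7.05
Wall clock $23.05: other taxable items → 4% → $0.92
Hard cider (6-pack) $11.60: alcohol → 11.75% → $1.36
Craft lager (4-pack) $15.65: alcohol → 11.75% → $1.84
Six-pack IPA $15.34: alcohol → 11.75% → $1.80
Total tax = $2.01 + $5.52 + $0.75 + $110.20 + $0.59 + $2.17 + $7.05 + $0.92 + $1.36 + $1.84 + $1.80 = $134.21

$134.21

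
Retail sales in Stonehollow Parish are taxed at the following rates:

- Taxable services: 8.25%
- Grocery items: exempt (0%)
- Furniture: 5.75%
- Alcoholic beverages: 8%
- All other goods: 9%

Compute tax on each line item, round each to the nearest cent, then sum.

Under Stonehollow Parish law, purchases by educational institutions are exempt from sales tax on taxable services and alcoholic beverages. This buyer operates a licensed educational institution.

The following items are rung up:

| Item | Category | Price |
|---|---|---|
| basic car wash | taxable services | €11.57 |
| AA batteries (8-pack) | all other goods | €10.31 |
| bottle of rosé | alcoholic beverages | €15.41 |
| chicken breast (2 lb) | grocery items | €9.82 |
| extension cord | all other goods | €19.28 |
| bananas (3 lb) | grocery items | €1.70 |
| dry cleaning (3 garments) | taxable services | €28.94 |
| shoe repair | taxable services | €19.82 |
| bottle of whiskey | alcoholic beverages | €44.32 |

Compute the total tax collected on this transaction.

€2.67

Basic car wash €11.57: taxable services, buyer-exempt → 0% → €0.00
AA batteries (8-pack) €10.31: all other goods → 9% → €0.93
Bottle of rosé €15.41: alcoholic beverages, buyer-exempt → 0% → €0.00
Chicken breast (2 lb) €9.82: grocery items → 0% → €0.00
Extension cord €19.28: all other goods → 9% → €1.74
Bananas (3 lb) €1.70: grocery items → 0% → €0.00
Dry cleaning (3 garments) €28.94: taxable services, buyer-exempt → 0% → €0.00
Shoe repair €19.82: taxable services, buyer-exempt → 0% → €0.00
Bottle of whiskey €44.32: alcoholic beverages, buyer-exempt → 0% → €0.00
Total tax = €0.93 + €1.74 = €2.67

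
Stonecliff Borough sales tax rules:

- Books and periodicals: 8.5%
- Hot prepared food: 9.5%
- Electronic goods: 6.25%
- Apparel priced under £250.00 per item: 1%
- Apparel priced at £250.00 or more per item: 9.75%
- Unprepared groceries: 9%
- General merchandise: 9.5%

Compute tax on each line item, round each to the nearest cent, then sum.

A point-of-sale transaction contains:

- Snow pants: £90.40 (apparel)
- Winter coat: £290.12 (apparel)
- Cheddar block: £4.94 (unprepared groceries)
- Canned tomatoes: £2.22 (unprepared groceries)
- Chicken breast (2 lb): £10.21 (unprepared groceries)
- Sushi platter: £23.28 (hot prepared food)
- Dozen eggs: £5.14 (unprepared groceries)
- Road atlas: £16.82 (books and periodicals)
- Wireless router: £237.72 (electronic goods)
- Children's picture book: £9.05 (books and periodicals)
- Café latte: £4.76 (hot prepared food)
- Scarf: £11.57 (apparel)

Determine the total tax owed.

Snow pants £90.40: apparel, under £250.00 → 1% → £0.90
Winter coat £290.12: apparel, £250.00 or more → 9.75% → £28.29
Cheddar block £4.94: unprepared groceries → 9% → £0.44
Canned tomatoes £2.22: unprepared groceries → 9% → £0.20
Chicken breast (2 lb) £10.21: unprepared groceries → 9% → £0.92
Sushi platter £23.28: hot prepared food → 9.5% → £2.21
Dozen eggs £5.14: unprepared groceries → 9% → £0.46
Road atlas £16.82: books and periodicals → 8.5% → £1.43
Wireless router £237.72: electronic goods → 6.25% → £14.86
Children's picture book £9.05: books and periodicals → 8.5% → £0.77
Café latte £4.76: hot prepared food → 9.5% → £0.45
Scarf £11.57: apparel, under £250.00 → 1% → £0.12
Total tax = £0.90 + £28.29 + £0.44 + £0.20 + £0.92 + £2.21 + £0.46 + £1.43 + £14.86 + £0.77 + £0.45 + £0.12 = £51.05

£51.05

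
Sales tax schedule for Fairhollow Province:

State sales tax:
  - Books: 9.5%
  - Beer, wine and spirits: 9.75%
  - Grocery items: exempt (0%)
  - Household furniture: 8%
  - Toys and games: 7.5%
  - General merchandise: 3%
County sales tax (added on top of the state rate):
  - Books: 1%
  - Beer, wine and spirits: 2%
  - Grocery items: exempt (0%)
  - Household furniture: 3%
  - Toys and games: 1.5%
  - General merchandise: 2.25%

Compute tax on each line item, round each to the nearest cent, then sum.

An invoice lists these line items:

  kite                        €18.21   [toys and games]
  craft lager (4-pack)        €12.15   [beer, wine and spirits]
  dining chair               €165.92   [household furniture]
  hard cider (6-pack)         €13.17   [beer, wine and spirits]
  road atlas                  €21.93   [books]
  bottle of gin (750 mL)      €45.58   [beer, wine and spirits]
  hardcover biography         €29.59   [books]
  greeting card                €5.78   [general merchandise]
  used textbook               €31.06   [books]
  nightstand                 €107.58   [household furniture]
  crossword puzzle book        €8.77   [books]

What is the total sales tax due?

€49.95

Kite €18.21: toys and games → 7.5% + 1.5% county = 9% → €1.64
Craft lager (4-pack) €12.15: beer, wine and spirits → 9.75% + 2% county = 11.75% → €1.43
Dining chair €165.92: household furniture → 8% + 3% county = 11% → €18.25
Hard cider (6-pack) €13.17: beer, wine and spirits → 9.75% + 2% county = 11.75% → €1.55
Road atlas €21.93: books → 9.5% + 1% county = 10.5% → €2.30
Bottle of gin (750 mL) €45.58: beer, wine and spirits → 9.75% + 2% county = 11.75% → €5.36
Hardcover biography €29.59: books → 9.5% + 1% county = 10.5% → €3.11
Greeting card €5.78: general merchandise → 3% + 2.25% county = 5.25% → €0.30
Used textbook €31.06: books → 9.5% + 1% county = 10.5% → €3.26
Nightstand €107.58: household furniture → 8% + 3% county = 11% → €11.83
Crossword puzzle book €8.77: books → 9.5% + 1% county = 10.5% → €0.92
Total tax = €1.64 + €1.43 + €18.25 + €1.55 + €2.30 + €5.36 + €3.11 + €0.30 + €3.26 + €11.83 + €0.92 = €49.95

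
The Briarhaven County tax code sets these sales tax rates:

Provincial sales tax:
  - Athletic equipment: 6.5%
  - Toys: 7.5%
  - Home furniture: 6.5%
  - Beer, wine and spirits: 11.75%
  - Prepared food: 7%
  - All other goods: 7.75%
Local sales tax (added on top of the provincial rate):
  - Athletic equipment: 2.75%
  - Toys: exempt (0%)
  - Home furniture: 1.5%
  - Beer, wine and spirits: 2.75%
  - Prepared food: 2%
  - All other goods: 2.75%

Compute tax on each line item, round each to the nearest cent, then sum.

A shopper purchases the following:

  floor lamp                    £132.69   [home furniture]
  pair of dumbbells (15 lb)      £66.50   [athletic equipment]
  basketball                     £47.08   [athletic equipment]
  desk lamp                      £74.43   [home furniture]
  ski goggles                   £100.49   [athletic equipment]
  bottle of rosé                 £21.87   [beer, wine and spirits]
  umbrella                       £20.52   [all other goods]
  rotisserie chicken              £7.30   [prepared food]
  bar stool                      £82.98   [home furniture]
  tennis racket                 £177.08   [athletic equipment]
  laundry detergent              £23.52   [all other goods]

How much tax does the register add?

£67.84

Floor lamp £132.69: home furniture → 6.5% + 1.5% local = 8% → £10.62
Pair of dumbbells (15 lb) £66.50: athletic equipment → 6.5% + 2.75% local = 9.25% → £6.15
Basketball £47.08: athletic equipment → 6.5% + 2.75% local = 9.25% → £4.35
Desk lamp £74.43: home furniture → 6.5% + 1.5% local = 8% → £5.95
Ski goggles £100.49: athletic equipment → 6.5% + 2.75% local = 9.25% → £9.30
Bottle of rosé £21.87: beer, wine and spirits → 11.75% + 2.75% local = 14.5% → £3.17
Umbrella £20.52: all other goods → 7.75% + 2.75% local = 10.5% → £2.15
Rotisserie chicken £7.30: prepared food → 7% + 2% local = 9% → £0.66
Bar stool £82.98: home furniture → 6.5% + 1.5% local = 8% → £6.64
Tennis racket £177.08: athletic equipment → 6.5% + 2.75% local = 9.25% → £16.38
Laundry detergent £23.52: all other goods → 7.75% + 2.75% local = 10.5% → £2.47
Total tax = £10.62 + £6.15 + £4.35 + £5.95 + £9.30 + £3.17 + £2.15 + £0.66 + £6.64 + £16.38 + £2.47 = £67.84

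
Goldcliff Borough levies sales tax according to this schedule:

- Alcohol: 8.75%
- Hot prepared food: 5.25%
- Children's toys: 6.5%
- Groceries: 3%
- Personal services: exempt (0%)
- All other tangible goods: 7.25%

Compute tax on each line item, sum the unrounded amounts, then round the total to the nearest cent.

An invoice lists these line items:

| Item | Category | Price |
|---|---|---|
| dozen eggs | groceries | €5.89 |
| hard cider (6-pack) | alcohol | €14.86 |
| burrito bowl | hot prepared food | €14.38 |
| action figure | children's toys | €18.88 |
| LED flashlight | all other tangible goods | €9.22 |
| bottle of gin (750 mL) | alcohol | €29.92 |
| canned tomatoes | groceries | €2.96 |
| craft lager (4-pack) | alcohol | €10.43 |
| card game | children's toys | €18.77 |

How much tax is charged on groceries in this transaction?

Dozen eggs €5.89: groceries → 3% → €0.1767
Canned tomatoes €2.96: groceries → 3% → €0.0888
Tax on groceries: unrounded sum = €0.2655 → €0.27

€0.27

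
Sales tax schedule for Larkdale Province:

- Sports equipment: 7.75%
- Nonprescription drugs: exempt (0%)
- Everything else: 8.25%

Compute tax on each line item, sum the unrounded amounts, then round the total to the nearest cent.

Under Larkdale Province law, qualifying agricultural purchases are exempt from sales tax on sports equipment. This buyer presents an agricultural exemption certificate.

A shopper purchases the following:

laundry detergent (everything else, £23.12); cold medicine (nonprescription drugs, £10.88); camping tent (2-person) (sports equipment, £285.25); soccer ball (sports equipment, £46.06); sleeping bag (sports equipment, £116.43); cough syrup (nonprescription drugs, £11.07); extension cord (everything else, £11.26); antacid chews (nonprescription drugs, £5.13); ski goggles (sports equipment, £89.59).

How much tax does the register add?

Laundry detergent £23.12: everything else → 8.25% → £1.9074
Cold medicine £10.88: nonprescription drugs → 0% → £0.00
Camping tent (2-person) £285.25: sports equipment, buyer-exempt → 0% → £0.00
Soccer ball £46.06: sports equipment, buyer-exempt → 0% → £0.00
Sleeping bag £116.43: sports equipment, buyer-exempt → 0% → £0.00
Cough syrup £11.07: nonprescription drugs → 0% → £0.00
Extension cord £11.26: everything else → 8.25% → £0.92895
Antacid chews £5.13: nonprescription drugs → 0% → £0.00
Ski goggles £89.59: sports equipment, buyer-exempt → 0% → £0.00
Unrounded tax sum = £2.83635 → £2.84

£2.84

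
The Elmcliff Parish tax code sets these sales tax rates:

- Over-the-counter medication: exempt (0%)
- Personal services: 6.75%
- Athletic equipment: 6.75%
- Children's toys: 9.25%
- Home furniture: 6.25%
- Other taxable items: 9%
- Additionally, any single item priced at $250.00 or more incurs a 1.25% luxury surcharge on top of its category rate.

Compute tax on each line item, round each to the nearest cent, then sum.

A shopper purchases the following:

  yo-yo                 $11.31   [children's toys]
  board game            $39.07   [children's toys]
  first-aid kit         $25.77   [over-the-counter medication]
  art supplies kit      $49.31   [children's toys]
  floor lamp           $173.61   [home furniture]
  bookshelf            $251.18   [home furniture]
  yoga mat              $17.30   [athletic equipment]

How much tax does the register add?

Yo-yo $11.31: children's toys → 9.25% → $1.05
Board game $39.07: children's toys → 9.25% → $3.61
First-aid kit $25.77: over-the-counter medication → 0% → $0.00
Art supplies kit $49.31: children's toys → 9.25% → $4.56
Floor lamp $173.61: home furniture → 6.25% → $10.85
Bookshelf $251.18: home furniture → 6.25% + 1.25% surcharge = 7.5% → $18.84
Yoga mat $17.30: athletic equipment → 6.75% → $1.17
Total tax = $1.05 + $3.61 + $4.56 + $10.85 + $18.84 + $1.17 = $40.08

$40.08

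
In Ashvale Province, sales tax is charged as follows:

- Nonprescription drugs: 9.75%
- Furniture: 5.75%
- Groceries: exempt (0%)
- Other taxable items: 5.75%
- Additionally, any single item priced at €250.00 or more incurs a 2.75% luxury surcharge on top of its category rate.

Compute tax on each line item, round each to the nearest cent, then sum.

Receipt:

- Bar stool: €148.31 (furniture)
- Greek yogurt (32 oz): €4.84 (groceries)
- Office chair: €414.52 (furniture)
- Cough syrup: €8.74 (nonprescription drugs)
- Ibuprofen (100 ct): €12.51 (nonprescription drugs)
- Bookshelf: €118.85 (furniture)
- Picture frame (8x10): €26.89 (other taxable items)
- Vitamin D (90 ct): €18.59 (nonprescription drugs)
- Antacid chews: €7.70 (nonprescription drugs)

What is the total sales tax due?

Bar stool €148.31: furniture → 5.75% → €8.53
Greek yogurt (32 oz) €4.84: groceries → 0% → €0.00
Office chair €414.52: furniture → 5.75% + 2.75% surcharge = 8.5% → €35.23
Cough syrup €8.74: nonprescription drugs → 9.75% → €0.85
Ibuprofen (100 ct) €12.51: nonprescription drugs → 9.75% → €1.22
Bookshelf €118.85: furniture → 5.75% → €6.83
Picture frame (8x10) €26.89: other taxable items → 5.75% → €1.55
Vitamin D (90 ct) €18.59: nonprescription drugs → 9.75% → €1.81
Antacid chews €7.70: nonprescription drugs → 9.75% → €0.75
Total tax = €8.53 + €35.23 + €0.85 + €1.22 + €6.83 + €1.55 + €1.81 + €0.75 = €56.77

€56.77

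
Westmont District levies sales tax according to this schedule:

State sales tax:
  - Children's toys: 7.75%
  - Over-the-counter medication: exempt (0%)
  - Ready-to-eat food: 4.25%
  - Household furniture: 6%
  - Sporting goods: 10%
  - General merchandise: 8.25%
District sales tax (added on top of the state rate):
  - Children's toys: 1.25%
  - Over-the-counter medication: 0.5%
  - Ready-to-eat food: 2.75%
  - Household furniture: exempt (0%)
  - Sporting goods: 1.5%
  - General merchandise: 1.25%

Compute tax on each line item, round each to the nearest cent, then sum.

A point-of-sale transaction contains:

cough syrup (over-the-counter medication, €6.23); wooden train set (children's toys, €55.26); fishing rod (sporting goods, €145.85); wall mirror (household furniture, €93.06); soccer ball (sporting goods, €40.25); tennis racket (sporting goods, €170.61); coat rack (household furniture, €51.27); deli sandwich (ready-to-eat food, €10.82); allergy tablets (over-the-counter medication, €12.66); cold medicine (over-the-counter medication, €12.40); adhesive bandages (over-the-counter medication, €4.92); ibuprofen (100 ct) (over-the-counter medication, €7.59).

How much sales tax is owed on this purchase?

Cough syrup €6.23: over-the-counter medication → 0% + 0.5% district = 0.5% → €0.03
Wooden train set €55.26: children's toys → 7.75% + 1.25% district = 9% → €4.97
Fishing rod €145.85: sporting goods → 10% + 1.5% district = 11.5% → €16.77
Wall mirror €93.06: household furniture → 6% + 0% district = 6% → €5.58
Soccer ball €40.25: sporting goods → 10% + 1.5% district = 11.5% → €4.63
Tennis racket €170.61: sporting goods → 10% + 1.5% district = 11.5% → €19.62
Coat rack €51.27: household furniture → 6% + 0% district = 6% → €3.08
Deli sandwich €10.82: ready-to-eat food → 4.25% + 2.75% district = 7% → €0.76
Allergy tablets €12.66: over-the-counter medication → 0% + 0.5% district = 0.5% → €0.06
Cold medicine €12.40: over-the-counter medication → 0% + 0.5% district = 0.5% → €0.06
Adhesive bandages €4.92: over-the-counter medication → 0% + 0.5% district = 0.5% → €0.02
Ibuprofen (100 ct) €7.59: over-the-counter medication → 0% + 0.5% district = 0.5% → €0.04
Total tax = €0.03 + €4.97 + €16.77 + €5.58 + €4.63 + €19.62 + €3.08 + €0.76 + €0.06 + €0.06 + €0.02 + €0.04 = €55.62

€55.62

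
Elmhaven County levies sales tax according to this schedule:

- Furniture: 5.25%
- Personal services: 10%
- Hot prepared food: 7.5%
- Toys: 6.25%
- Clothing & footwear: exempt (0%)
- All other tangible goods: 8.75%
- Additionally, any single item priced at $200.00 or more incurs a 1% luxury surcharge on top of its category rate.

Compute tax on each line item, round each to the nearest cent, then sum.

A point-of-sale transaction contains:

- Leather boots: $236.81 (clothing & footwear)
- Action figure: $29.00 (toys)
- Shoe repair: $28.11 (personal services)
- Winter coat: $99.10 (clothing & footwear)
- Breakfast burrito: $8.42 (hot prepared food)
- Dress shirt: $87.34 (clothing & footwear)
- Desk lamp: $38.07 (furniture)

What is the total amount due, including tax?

Leather boots $236.81: clothing & footwear → 0% + 1% surcharge = 1% → $2.37
Action figure $29.00: toys → 6.25% → $1.81
Shoe repair $28.11: personal services → 10% → $2.81
Winter coat $99.10: clothing & footwear → 0% → $0.00
Breakfast burrito $8.42: hot prepared food → 7.5% → $0.63
Dress shirt $87.34: clothing & footwear → 0% → $0.00
Desk lamp $38.07: furniture → 5.25% → $2.00
Subtotal = $526.85; tax = $9.62; total due = $536.47

$536.47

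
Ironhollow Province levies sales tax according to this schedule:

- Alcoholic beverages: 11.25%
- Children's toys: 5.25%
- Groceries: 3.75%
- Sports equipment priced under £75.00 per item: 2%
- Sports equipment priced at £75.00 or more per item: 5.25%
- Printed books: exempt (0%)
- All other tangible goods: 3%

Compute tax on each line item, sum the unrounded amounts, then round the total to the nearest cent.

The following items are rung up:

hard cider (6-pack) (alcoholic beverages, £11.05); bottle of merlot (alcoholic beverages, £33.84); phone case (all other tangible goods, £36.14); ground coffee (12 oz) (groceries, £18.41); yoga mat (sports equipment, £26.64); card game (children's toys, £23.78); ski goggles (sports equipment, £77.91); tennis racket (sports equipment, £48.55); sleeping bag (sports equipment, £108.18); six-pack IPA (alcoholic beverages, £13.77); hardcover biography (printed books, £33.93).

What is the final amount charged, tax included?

£453.10

Hard cider (6-pack) £11.05: alcoholic beverages → 11.25% → £1.243125
Bottle of merlot £33.84: alcoholic beverages → 11.25% → £3.807
Phone case £36.14: all other tangible goods → 3% → £1.0842
Ground coffee (12 oz) £18.41: groceries → 3.75% → £0.690375
Yoga mat £26.64: sports equipment, under £75.00 → 2% → £0.5328
Card game £23.78: children's toys → 5.25% → £1.24845
Ski goggles £77.91: sports equipment, £75.00 or more → 5.25% → £4.090275
Tennis racket £48.55: sports equipment, under £75.00 → 2% → £0.971
Sleeping bag £108.18: sports equipment, £75.00 or more → 5.25% → £5.67945
Six-pack IPA £13.77: alcoholic beverages → 11.25% → £1.549125
Hardcover biography £33.93: printed books → 0% → £0.00
Subtotal = £432.20; unrounded tax = £20.8958 → £20.90; total due = £453.10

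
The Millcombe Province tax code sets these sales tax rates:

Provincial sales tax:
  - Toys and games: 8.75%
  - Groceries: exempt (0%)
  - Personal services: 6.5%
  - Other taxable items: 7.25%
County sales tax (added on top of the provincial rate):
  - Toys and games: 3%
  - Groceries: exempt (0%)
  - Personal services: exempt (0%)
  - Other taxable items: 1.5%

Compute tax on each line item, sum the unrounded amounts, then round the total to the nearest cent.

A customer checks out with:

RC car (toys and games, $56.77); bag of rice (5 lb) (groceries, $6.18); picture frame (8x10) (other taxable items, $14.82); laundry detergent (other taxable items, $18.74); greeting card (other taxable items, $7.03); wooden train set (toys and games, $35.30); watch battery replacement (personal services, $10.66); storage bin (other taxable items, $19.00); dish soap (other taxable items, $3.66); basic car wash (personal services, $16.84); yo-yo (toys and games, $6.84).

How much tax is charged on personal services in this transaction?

Watch battery replacement $10.66: personal services → 6.5% + 0% county = 6.5% → $0.6929
Basic car wash $16.84: personal services → 6.5% + 0% county = 6.5% → $1.0946
Tax on personal services: unrounded sum = $1.7875 → $1.79

$1.79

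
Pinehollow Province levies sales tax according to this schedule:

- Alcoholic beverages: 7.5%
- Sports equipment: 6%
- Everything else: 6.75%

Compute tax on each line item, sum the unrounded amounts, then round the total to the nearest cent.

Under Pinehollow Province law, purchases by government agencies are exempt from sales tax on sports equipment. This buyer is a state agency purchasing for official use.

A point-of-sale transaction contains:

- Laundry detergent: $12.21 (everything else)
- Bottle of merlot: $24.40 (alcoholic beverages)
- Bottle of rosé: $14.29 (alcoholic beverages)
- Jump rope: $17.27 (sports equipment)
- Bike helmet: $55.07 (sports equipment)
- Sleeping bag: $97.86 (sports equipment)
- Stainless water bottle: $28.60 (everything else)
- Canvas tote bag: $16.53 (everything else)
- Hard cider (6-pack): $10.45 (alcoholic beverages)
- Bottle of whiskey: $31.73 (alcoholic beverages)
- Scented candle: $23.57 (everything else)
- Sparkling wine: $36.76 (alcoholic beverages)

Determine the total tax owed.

$14.28

Laundry detergent $12.21: everything else → 6.75% → $0.824175
Bottle of merlot $24.40: alcoholic beverages → 7.5% → $1.83
Bottle of rosé $14.29: alcoholic beverages → 7.5% → $1.07175
Jump rope $17.27: sports equipment, buyer-exempt → 0% → $0.00
Bike helmet $55.07: sports equipment, buyer-exempt → 0% → $0.00
Sleeping bag $97.86: sports equipment, buyer-exempt → 0% → $0.00
Stainless water bottle $28.60: everything else → 6.75% → $1.9305
Canvas tote bag $16.53: everything else → 6.75% → $1.115775
Hard cider (6-pack) $10.45: alcoholic beverages → 7.5% → $0.78375
Bottle of whiskey $31.73: alcoholic beverages → 7.5% → $2.37975
Scented candle $23.57: everything else → 6.75% → $1.590975
Sparkling wine $36.76: alcoholic beverages → 7.5% → $2.757
Unrounded tax sum = $14.283675 → $14.28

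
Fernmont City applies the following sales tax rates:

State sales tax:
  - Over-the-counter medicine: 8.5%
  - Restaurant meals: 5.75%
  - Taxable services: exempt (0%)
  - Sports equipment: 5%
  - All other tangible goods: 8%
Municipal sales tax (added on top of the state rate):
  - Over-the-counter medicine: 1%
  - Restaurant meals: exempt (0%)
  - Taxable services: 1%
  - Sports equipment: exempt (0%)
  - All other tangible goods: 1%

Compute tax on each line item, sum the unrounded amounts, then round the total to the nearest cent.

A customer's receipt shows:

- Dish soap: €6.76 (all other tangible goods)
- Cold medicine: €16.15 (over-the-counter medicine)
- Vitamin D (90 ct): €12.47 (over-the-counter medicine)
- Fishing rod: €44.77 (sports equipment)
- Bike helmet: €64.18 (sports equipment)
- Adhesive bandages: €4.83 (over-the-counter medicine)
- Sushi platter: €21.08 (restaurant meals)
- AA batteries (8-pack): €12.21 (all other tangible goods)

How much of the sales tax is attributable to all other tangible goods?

Dish soap €6.76: all other tangible goods → 8% + 1% municipal = 9% → €0.6084
AA batteries (8-pack) €12.21: all other tangible goods → 8% + 1% municipal = 9% → €1.0989
Tax on all other tangible goods: unrounded sum = €1.7073 → €1.71

€1.71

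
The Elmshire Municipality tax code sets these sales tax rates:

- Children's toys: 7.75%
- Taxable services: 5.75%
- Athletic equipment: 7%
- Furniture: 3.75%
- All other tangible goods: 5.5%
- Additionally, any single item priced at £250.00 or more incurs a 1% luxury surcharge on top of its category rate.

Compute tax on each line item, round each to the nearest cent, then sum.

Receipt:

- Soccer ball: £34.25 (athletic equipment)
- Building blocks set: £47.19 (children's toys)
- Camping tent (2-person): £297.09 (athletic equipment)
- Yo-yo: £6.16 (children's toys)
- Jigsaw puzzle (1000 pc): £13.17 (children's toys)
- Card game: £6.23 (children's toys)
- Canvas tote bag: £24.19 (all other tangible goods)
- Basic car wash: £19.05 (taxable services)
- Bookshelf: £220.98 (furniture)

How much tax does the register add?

Soccer ball £34.25: athletic equipment → 7% → £2.40
Building blocks set £47.19: children's toys → 7.75% → £3.66
Camping tent (2-person) £297.09: athletic equipment → 7% + 1% surcharge = 8% → £23.77
Yo-yo £6.16: children's toys → 7.75% → £0.48
Jigsaw puzzle (1000 pc) £13.17: children's toys → 7.75% → £1.02
Card game £6.23: children's toys → 7.75% → £0.48
Canvas tote bag £24.19: all other tangible goods → 5.5% → £1.33
Basic car wash £19.05: taxable services → 5.75% → £1.10
Bookshelf £220.98: furniture → 3.75% → £8.29
Total tax = £2.40 + £3.66 + £23.77 + £0.48 + £1.02 + £0.48 + £1.33 + £1.10 + £8.29 = £42.53

£42.53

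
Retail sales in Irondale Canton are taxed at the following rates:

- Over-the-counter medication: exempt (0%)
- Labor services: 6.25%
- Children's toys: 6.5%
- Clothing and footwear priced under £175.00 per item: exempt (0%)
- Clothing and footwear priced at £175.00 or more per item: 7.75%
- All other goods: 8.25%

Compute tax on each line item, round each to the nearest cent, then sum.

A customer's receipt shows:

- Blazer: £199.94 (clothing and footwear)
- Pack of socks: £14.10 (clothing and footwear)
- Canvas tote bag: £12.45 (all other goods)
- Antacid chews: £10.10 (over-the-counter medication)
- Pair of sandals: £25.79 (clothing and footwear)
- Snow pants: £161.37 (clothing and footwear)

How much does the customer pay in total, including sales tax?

Blazer £199.94: clothing and footwear, £175.00 or more → 7.75% → £15.50
Pack of socks £14.10: clothing and footwear, under £175.00 → 0% → £0.00
Canvas tote bag £12.45: all other goods → 8.25% → £1.03
Antacid chews £10.10: over-the-counter medication → 0% → £0.00
Pair of sandals £25.79: clothing and footwear, under £175.00 → 0% → £0.00
Snow pants £161.37: clothing and footwear, under £175.00 → 0% → £0.00
Subtotal = £423.75; tax = £16.53; total due = £440.28

£440.28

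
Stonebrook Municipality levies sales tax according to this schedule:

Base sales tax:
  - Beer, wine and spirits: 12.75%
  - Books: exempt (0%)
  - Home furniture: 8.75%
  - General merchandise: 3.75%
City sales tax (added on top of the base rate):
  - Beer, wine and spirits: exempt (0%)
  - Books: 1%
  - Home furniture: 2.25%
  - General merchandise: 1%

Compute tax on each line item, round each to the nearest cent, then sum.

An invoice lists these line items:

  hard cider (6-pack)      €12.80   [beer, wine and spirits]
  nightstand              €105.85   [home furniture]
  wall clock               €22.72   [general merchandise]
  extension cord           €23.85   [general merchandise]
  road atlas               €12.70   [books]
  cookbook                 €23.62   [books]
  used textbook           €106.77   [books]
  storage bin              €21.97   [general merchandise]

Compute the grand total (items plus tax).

Hard cider (6-pack) €12.80: beer, wine and spirits → 12.75% + 0% city = 12.75% → €1.63
Nightstand €105.85: home furniture → 8.75% + 2.25% city = 11% → €11.64
Wall clock €22.72: general merchandise → 3.75% + 1% city = 4.75% → €1.08
Extension cord €23.85: general merchandise → 3.75% + 1% city = 4.75% → €1.13
Road atlas €12.70: books → 0% + 1% city = 1% → €0.13
Cookbook €23.62: books → 0% + 1% city = 1% → €0.24
Used textbook €106.77: books → 0% + 1% city = 1% → €1.07
Storage bin €21.97: general merchandise → 3.75% + 1% city = 4.75% → €1.04
Subtotal = €330.28; tax = €17.96; total due = €348.24

€348.24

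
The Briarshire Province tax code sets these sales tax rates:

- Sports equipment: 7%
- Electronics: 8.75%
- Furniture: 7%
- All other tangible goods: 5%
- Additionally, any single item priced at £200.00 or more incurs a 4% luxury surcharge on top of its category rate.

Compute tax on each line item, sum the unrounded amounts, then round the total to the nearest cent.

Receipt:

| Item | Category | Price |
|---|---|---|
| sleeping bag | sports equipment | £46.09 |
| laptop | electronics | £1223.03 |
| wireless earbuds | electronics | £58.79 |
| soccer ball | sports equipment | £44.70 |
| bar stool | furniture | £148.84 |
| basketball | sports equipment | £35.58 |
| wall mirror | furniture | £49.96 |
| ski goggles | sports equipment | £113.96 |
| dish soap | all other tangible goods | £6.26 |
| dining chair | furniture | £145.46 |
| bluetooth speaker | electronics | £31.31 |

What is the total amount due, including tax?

£2109.03

Sleeping bag £46.09: sports equipment → 7% → £3.2263
Laptop £1223.03: electronics → 8.75% + 4% surcharge = 12.75% → £155.936325
Wireless earbuds £58.79: electronics → 8.75% → £5.144125
Soccer ball £44.70: sports equipment → 7% → £3.129
Bar stool £148.84: furniture → 7% → £10.4188
Basketball £35.58: sports equipment → 7% → £2.4906
Wall mirror £49.96: furniture → 7% → £3.4972
Ski goggles £113.96: sports equipment → 7% → £7.9772
Dish soap £6.26: all other tangible goods → 5% → £0.313
Dining chair £145.46: furniture → 7% → £10.1822
Bluetooth speaker £31.31: electronics → 8.75% → £2.739625
Subtotal = £1903.98; unrounded tax = £205.054375 → £205.05; total due = £2109.03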